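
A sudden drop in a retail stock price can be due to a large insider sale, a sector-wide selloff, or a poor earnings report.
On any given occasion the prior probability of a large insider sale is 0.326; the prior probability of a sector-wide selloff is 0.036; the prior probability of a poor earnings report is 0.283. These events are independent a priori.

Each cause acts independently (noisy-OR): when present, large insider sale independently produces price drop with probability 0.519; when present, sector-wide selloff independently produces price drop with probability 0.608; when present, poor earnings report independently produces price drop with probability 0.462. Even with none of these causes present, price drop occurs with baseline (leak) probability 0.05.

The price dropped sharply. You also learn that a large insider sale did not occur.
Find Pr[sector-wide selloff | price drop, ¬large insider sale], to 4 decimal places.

Under noisy-OR, P(price drop | causes) = 1 − (1−0.05)·∏(1−qᵢ) over the active causes.
For the numerator, keep only sector-wide selloff=true terms: 0.016200 + 0.008147 = 0.024347
Normalizer over all consistent configurations: 0.05×0.964×0.717 + 0.4889×0.964×0.283 + 0.6276×0.036×0.717 + 0.799649×0.036×0.283 = 0.192284
P(sector-wide selloff | price drop, ¬large insider sale) = 0.024347/0.192284 ≈ 0.1266

Pr[sector-wide selloff | price drop, ¬large insider sale] ≈ 0.1266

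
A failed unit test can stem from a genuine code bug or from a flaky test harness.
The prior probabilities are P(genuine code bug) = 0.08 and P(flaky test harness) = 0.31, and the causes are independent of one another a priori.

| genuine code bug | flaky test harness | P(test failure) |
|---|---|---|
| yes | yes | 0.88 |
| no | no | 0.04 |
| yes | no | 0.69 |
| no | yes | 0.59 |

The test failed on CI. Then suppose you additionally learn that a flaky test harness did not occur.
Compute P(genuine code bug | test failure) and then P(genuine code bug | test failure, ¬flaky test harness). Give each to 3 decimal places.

P(test failure) = 0.04*0.92*0.69 + 0.59*0.92*0.31 + 0.69*0.08*0.69 + 0.88*0.08*0.31 = 0.025392 + 0.168268 + 0.038088 + 0.021824 = 0.253572
Of this, 0.059912 comes from 0.038088 + 0.021824 (the genuine code bug=true cases).
Hence the posterior is 0.059912/0.253572 ≈ 0.236.

Now also conditioning on flaky test harness≠true:
Sum P(test failure|·) weighted by the priors over both values of genuine code bug:
  P(test failure | ¬flaky test harness) = 0.04*0.92 + 0.69*0.08
        = 0.036800 + 0.055200 = 0.092000
Keeping only the genuine code bug-present terms gives 0.055200, so
  P(genuine code bug | test failure, ¬flaky test harness) = 0.055200 / 0.092000 ≈ 0.600
Ruling out flaky test harness raises the posterior on genuine code bug — the flip side of explaining away.

P(genuine code bug | test failure) ≈ 0.236; P(genuine code bug | test failure, ¬flaky test harness) ≈ 0.600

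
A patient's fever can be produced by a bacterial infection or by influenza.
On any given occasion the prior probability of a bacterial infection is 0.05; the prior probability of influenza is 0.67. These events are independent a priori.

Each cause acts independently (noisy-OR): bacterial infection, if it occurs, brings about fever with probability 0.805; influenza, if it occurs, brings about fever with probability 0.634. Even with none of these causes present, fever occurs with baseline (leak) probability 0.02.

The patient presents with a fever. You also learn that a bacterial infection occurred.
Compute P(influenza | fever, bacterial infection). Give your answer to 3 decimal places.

P(influenza | fever, bacterial infection) ≈ 0.700

Under noisy-OR, P(fever | causes) = 1 − (1−0.02)·∏(1−qᵢ) over the active causes.
Weight on influenza=true, given the evidence: 0.930057·0.67 = 0.623138
Denominator P(fever | bacterial infection): 0.8089·0.33 + 0.930057·0.67 = 0.890075
P(influenza | fever, bacterial infection) = 0.623138/0.890075 ≈ 0.700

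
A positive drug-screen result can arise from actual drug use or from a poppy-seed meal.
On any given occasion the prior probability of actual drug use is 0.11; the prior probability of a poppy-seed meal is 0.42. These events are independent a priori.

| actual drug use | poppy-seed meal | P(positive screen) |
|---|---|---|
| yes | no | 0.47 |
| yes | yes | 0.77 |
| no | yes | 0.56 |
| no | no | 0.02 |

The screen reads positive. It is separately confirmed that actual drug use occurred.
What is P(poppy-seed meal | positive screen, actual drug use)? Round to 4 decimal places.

P(poppy-seed meal | positive screen, actual drug use) ≈ 0.5426

Enumerate both values of poppy-seed meal and weight by the priors:
  P(positive screen | actual drug use) = 0.47*0.58 + 0.77*0.42
        = 0.272600 + 0.323400 = 0.596000
Keeping only the poppy-seed meal-present terms gives 0.323400, so
  P(poppy-seed meal | positive screen, actual drug use) = 0.323400 / 0.596000 ≈ 0.5426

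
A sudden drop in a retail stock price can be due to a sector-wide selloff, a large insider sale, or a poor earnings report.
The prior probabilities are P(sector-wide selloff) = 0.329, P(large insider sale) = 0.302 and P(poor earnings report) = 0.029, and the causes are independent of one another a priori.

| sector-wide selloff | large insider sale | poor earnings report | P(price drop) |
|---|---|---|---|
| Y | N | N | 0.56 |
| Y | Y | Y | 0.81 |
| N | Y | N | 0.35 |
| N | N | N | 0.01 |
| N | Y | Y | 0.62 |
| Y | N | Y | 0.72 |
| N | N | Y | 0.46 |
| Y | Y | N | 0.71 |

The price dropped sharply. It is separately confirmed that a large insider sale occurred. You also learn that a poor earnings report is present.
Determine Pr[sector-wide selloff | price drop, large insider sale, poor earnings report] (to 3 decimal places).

P(price drop | large insider sale, poor earnings report) = 0.62*0.671 + 0.81*0.329 = 0.416020 + 0.266490 = 0.682510
The sector-wide selloff-present share is 0.81*0.329 = 0.266490.
P(sector-wide selloff | price drop, large insider sale, poor earnings report) = 0.266490 / 0.682510 ≈ 0.390

Pr[sector-wide selloff | price drop, large insider sale, poor earnings report] ≈ 0.390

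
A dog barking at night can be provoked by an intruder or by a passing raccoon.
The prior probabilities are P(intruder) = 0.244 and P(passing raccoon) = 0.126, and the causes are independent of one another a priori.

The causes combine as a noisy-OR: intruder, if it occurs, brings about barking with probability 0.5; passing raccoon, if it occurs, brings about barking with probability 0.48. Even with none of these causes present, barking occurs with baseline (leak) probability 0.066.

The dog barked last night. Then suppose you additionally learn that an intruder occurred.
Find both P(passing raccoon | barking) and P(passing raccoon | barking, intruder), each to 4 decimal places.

Under noisy-OR, P(barking | causes) = 1 − (1−0.066)·∏(1−qᵢ) over the active causes.
P(barking) = 0.066*0.756*0.874 + 0.51432*0.756*0.126 + 0.533*0.244*0.874 + 0.75716*0.244*0.126 = 0.043609 + 0.048992 + 0.113665 + 0.023278 = 0.229544
The passing raccoon-present share is 0.048992 + 0.023278 = 0.072270.
So P(passing raccoon | barking) = 0.072270/0.229544 ≈ 0.3148.

Now condition on the additional information:
By total probability over both values of passing raccoon:
  P(barking | intruder) = 0.533×0.874 + 0.75716×0.126
        = 0.465842 + 0.095402 = 0.561244
The terms with passing raccoon present sum to 0.095402, so
  P(passing raccoon | barking, intruder) = 0.095402 / 0.561244 ≈ 0.1700
The drop from 0.3148 to 0.1700 is the explaining-away (discounting) effect.

P(passing raccoon | barking) ≈ 0.3148; P(passing raccoon | barking, intruder) ≈ 0.1700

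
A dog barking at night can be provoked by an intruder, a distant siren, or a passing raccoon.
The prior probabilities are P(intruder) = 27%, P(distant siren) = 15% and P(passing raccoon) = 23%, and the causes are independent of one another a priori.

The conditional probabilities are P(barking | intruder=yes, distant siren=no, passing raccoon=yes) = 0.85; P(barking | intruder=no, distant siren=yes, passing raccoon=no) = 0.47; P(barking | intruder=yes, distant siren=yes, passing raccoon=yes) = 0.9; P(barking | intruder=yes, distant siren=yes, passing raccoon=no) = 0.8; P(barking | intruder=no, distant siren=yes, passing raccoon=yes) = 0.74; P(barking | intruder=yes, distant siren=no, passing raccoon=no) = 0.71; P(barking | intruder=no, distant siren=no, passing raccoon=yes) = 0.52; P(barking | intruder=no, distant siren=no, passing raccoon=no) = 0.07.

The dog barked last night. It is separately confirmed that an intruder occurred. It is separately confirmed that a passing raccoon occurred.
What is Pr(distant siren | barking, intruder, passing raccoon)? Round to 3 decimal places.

By total probability over both values of distant siren:
  P(barking | intruder, passing raccoon) = 0.85·0.85 + 0.9·0.15
        = 0.722500 + 0.135000 = 0.857500
The terms with distant siren present sum to 0.135000, so
  P(distant siren | barking, intruder, passing raccoon) = 0.135000 / 0.857500 ≈ 0.157

Pr(distant siren | barking, intruder, passing raccoon) ≈ 0.157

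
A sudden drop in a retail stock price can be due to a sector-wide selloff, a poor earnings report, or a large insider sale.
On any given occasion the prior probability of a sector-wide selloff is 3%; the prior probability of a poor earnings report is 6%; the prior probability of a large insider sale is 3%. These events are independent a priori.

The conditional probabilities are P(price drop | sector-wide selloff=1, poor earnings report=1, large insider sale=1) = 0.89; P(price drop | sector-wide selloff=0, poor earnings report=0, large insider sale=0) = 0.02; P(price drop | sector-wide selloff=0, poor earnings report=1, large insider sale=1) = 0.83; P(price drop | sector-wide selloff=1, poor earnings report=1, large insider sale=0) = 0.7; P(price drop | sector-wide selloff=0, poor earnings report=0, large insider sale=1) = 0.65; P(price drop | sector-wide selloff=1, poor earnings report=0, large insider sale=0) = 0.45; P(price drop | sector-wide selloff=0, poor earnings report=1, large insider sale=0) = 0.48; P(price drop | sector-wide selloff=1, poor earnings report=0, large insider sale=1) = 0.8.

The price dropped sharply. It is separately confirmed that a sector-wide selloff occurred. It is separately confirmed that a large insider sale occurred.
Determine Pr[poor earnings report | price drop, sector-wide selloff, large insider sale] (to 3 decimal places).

Numerator (weight on configurations with poor earnings report): 0.89*0.06 = 0.053400
Denominator P(price drop | sector-wide selloff, large insider sale): 0.8*0.94 + 0.89*0.06 = 0.805400
Posterior = 0.053400 / 0.805400 ≈ 0.066

Pr[poor earnings report | price drop, sector-wide selloff, large insider sale] ≈ 0.066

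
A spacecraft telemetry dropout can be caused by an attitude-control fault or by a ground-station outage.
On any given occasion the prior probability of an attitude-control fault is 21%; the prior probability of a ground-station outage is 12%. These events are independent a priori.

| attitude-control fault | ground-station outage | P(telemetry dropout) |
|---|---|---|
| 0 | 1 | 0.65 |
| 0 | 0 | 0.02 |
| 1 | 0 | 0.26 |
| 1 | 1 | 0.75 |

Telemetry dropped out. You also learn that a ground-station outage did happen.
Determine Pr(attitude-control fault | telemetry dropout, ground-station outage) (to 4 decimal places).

P(telemetry dropout | ground-station outage) = 0.65×0.79 + 0.75×0.21 = 0.513500 + 0.157500 = 0.671000
The attitude-control fault-present share is 0.75×0.21 = 0.157500.
Hence the posterior is 0.157500/0.671000 ≈ 0.2347.

Pr(attitude-control fault | telemetry dropout, ground-station outage) ≈ 0.2347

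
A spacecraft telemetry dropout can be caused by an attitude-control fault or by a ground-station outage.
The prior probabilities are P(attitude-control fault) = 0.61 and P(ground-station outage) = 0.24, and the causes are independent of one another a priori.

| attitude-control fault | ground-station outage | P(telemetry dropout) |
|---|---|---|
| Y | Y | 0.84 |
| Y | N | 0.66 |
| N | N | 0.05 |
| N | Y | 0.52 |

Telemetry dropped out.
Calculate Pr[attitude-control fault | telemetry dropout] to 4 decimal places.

Pr[attitude-control fault | telemetry dropout] ≈ 0.8711

Enumerate the 4 (attitude-control fault, ground-station outage) configurations and weight by the priors:
  P(telemetry dropout) = 0.05·0.39·0.76 + 0.52·0.39·0.24 + 0.66·0.61·0.76 + 0.84·0.61·0.24
        = 0.014820 + 0.048672 + 0.305976 + 0.122976 = 0.492444
Keeping only the attitude-control fault-present terms gives 0.428952, so
  P(attitude-control fault | telemetry dropout) = 0.428952 / 0.492444 ≈ 0.8711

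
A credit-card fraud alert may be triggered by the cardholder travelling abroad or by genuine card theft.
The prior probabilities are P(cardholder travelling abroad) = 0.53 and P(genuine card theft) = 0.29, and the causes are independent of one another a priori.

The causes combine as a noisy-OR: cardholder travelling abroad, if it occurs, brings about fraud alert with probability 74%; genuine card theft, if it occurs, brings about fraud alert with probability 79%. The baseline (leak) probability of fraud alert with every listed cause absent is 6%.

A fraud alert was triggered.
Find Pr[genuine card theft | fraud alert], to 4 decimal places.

Pr[genuine card theft | fraud alert] ≈ 0.4561

Under noisy-OR, P(fraud alert | causes) = 1 − (1−0.06)·∏(1−qᵢ) over the active causes.
Sum P(fraud alert|·) weighted by the priors over the 4 (cardholder travelling abroad, genuine card theft) configurations:
  P(fraud alert) = 0.06×0.47×0.71 + 0.8026×0.47×0.29 + 0.7556×0.53×0.71 + 0.948676×0.53×0.29
        = 0.020022 + 0.109394 + 0.284332 + 0.145812 = 0.559560
Keeping only the genuine card theft-present terms gives 0.255206, so
  P(genuine card theft | fraud alert) = 0.255206 / 0.559560 ≈ 0.4561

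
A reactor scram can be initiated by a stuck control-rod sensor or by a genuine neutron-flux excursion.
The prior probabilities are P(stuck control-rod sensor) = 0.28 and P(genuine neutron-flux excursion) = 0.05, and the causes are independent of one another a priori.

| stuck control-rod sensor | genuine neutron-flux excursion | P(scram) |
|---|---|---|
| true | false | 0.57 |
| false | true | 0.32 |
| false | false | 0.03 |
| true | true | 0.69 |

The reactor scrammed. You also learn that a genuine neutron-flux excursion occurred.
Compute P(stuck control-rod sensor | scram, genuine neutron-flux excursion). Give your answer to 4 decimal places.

P(scram | genuine neutron-flux excursion) = 0.32*0.72 + 0.69*0.28 = 0.230400 + 0.193200 = 0.423600
Of this, 0.193200 comes from 0.69*0.28 (the stuck control-rod sensor=true cases).
P(stuck control-rod sensor | scram, genuine neutron-flux excursion) = 0.193200 / 0.423600 ≈ 0.4561

P(stuck control-rod sensor | scram, genuine neutron-flux excursion) ≈ 0.4561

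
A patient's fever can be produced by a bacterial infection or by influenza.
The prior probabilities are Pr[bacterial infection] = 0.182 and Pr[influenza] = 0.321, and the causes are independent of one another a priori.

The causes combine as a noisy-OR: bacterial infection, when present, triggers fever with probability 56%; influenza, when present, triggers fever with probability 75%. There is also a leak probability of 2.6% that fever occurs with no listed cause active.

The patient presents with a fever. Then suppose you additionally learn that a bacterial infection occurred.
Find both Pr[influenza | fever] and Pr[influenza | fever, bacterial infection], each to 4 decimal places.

Under noisy-OR, P(fever | causes) = 1 − (1−0.026)·∏(1−qᵢ) over the active causes.
P(fever) = 0.026·0.818·0.679 + 0.7565·0.818·0.321 + 0.57144·0.182·0.679 + 0.89286·0.182·0.321 = 0.014441 + 0.198640 + 0.070617 + 0.052163 = 0.335861
Restricting to configurations with influenza present: 0.198640 + 0.052163 = 0.250803.
Hence the posterior is 0.250803/0.335861 ≈ 0.7467.

Now also conditioning on bacterial infection=true:
Weight on influenza=true, given the evidence: 0.89286·0.321 = 0.286608
The normalizing constant is 0.57144·0.679 + 0.89286·0.321 = 0.674616
Posterior = 0.286608 / 0.674616 ≈ 0.4248
Conditioning on bacterial infection lowers the posterior on influenza: the classic explaining-away effect in a common-effect structure.

Pr[influenza | fever] ≈ 0.7467; Pr[influenza | fever, bacterial infection] ≈ 0.4248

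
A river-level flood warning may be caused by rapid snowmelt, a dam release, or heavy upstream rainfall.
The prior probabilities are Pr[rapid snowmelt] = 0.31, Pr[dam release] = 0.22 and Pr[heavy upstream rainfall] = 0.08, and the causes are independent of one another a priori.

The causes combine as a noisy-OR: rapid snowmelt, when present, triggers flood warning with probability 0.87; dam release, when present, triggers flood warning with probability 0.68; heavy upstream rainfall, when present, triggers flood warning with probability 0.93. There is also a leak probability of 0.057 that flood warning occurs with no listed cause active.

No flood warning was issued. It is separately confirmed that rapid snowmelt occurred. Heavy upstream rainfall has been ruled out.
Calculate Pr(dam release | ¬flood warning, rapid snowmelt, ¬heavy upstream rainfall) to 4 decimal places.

Pr(dam release | ¬flood warning, rapid snowmelt, ¬heavy upstream rainfall) ≈ 0.0828

Under noisy-OR, P(flood warning | causes) = 1 − (1−0.057)·∏(1−qᵢ) over the active causes.
For the numerator, keep only dam release=true terms: 0.039229*0.22 = 0.008630
The normalizing constant is 0.12259*0.78 + 0.039229*0.22 = 0.104250
Posterior = 0.008630 / 0.104250 ≈ 0.0828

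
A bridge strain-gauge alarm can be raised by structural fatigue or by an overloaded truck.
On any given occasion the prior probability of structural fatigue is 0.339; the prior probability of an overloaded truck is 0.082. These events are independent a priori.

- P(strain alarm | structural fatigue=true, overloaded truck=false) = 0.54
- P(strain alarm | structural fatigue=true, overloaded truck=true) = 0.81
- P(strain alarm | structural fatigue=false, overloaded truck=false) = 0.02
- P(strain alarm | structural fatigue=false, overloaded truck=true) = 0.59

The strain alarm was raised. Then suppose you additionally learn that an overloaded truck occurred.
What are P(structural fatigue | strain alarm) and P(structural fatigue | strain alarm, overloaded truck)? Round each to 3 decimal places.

Weight on structural fatigue=true, given the evidence: 0.168049 + 0.022516 = 0.190565
Denominator P(strain alarm): 0.02·0.661·0.918 + 0.59·0.661·0.082 + 0.54·0.339·0.918 + 0.81·0.339·0.082 = 0.234680
Posterior = 0.190565 / 0.234680 ≈ 0.812

Now also conditioning on overloaded truck=true:
Weight on structural fatigue=true, given the evidence: 0.81*0.339 = 0.274590
The normalizing constant is 0.59*0.661 + 0.81*0.339 = 0.664580
P(structural fatigue | strain alarm, overloaded truck) = 0.274590/0.664580 ≈ 0.413
— overloaded truck explains away the evidence for structural fatigue.

P(structural fatigue | strain alarm) ≈ 0.812; P(structural fatigue | strain alarm, overloaded truck) ≈ 0.413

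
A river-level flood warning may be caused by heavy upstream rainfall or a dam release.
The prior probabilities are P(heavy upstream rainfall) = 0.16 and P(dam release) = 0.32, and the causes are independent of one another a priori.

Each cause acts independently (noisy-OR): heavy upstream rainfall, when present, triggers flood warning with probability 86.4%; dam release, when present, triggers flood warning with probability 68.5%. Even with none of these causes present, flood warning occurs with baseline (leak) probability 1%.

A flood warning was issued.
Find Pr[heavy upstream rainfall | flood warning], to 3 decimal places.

Under noisy-OR, P(flood warning | causes) = 1 − (1−0.01)·∏(1−qᵢ) over the active causes.
For the numerator, keep only heavy upstream rainfall=true terms: 0.094151 + 0.049029 = 0.143180
Normalizer over all consistent configurations: 0.01*0.84*0.68 + 0.68815*0.84*0.32 + 0.86536*0.16*0.68 + 0.957588*0.16*0.32 = 0.333867
P(heavy upstream rainfall | flood warning) = 0.143180/0.333867 ≈ 0.429

Pr[heavy upstream rainfall | flood warning] ≈ 0.429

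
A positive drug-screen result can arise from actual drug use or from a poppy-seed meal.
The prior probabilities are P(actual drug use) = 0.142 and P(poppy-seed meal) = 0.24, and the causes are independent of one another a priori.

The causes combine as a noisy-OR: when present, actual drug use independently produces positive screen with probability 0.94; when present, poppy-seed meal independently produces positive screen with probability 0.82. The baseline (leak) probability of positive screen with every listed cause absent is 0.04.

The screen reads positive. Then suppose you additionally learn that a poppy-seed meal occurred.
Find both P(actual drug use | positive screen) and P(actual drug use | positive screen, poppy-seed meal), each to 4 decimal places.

Under noisy-OR, P(positive screen | causes) = 1 − (1−0.04)·∏(1−qᵢ) over the active causes.
P(positive screen) = 0.04×0.858×0.76 + 0.8272×0.858×0.24 + 0.9424×0.142×0.76 + 0.989632×0.142×0.24 = 0.026083 + 0.170337 + 0.101704 + 0.033727 = 0.331851
Of this, 0.135431 comes from 0.101704 + 0.033727 (the actual drug use=true cases).
So P(actual drug use | positive screen) = 0.135431/0.331851 ≈ 0.4081.

Now also conditioning on poppy-seed meal=true:
P(positive screen | poppy-seed meal) = 0.8272×0.858 + 0.989632×0.142 = 0.709738 + 0.140528 = 0.850266
The actual drug use-present share is 0.989632×0.142 = 0.140528.
P(actual drug use | positive screen, poppy-seed meal) = 0.140528 / 0.850266 ≈ 0.1653

P(actual drug use | positive screen) ≈ 0.4081; P(actual drug use | positive screen, poppy-seed meal) ≈ 0.1653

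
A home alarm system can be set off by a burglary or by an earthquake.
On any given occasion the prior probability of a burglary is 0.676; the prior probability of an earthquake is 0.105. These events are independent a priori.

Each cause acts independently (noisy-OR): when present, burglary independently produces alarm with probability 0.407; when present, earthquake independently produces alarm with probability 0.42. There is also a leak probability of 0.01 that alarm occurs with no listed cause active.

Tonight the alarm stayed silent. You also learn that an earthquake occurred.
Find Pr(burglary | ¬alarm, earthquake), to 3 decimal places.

Under noisy-OR, P(alarm | causes) = 1 − (1−0.01)·∏(1−qᵢ) over the active causes.
By total probability over both values of burglary:
  P(¬alarm | earthquake) = 0.5742*0.324 + 0.340501*0.676
        = 0.186041 + 0.230179 = 0.416220
Configurations with burglary contribute 0.230179, so
  P(burglary | ¬alarm, earthquake) = 0.230179 / 0.416220 ≈ 0.553

Pr(burglary | ¬alarm, earthquake) ≈ 0.553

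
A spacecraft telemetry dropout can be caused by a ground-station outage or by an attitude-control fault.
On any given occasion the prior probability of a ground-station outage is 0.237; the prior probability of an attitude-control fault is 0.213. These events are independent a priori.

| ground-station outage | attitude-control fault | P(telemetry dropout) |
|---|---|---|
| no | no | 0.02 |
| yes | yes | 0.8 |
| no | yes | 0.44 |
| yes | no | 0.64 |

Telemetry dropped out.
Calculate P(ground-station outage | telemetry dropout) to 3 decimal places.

P(ground-station outage | telemetry dropout) ≈ 0.657

By total probability over the 4 (ground-station outage, attitude-control fault) configurations:
  P(telemetry dropout) = 0.02·0.763·0.787 + 0.44·0.763·0.213 + 0.64·0.237·0.787 + 0.8·0.237·0.213
        = 0.012010 + 0.071508 + 0.119372 + 0.040385 = 0.243275
Configurations with ground-station outage contribute 0.159757, so
  P(ground-station outage | telemetry dropout) = 0.159757 / 0.243275 ≈ 0.657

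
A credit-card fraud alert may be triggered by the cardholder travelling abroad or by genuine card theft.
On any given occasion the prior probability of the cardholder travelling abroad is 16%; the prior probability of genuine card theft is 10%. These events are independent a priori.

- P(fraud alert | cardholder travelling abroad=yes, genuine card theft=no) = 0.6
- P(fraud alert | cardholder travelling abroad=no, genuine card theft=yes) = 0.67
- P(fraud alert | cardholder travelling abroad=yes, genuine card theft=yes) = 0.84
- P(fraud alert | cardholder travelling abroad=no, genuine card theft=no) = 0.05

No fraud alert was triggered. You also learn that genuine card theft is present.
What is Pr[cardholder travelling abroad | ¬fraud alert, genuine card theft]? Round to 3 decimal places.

Numerator (weight on configurations with cardholder travelling abroad): 0.16·0.16 = 0.025600
Normalizer over all consistent configurations: 0.33·0.84 + 0.16·0.16 = 0.302800
Posterior = 0.025600 / 0.302800 ≈ 0.085

Pr[cardholder travelling abroad | ¬fraud alert, genuine card theft] ≈ 0.085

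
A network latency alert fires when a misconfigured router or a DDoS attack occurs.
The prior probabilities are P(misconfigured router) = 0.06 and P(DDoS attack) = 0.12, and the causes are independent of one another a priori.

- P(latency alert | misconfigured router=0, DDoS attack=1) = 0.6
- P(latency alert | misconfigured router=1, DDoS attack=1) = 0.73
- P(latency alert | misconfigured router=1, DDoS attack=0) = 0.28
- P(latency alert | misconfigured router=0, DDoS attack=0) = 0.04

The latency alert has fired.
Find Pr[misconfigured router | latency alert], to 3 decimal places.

Pr[misconfigured router | latency alert] ≈ 0.166

For the numerator, keep only misconfigured router=true terms: 0.014784 + 0.005256 = 0.020040
Denominator P(latency alert): 0.04*0.94*0.88 + 0.6*0.94*0.12 + 0.28*0.06*0.88 + 0.73*0.06*0.12 = 0.120808
P(misconfigured router | latency alert) = 0.020040/0.120808 ≈ 0.166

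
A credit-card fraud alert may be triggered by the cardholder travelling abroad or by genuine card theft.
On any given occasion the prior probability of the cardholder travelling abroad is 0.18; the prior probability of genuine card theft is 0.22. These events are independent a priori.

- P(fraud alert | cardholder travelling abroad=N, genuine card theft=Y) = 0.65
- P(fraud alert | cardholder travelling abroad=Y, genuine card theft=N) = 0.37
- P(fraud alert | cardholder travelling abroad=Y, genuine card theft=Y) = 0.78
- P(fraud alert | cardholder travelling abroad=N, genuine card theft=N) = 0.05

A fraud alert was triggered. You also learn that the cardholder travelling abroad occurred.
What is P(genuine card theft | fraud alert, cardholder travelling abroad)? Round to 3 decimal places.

P(fraud alert | cardholder travelling abroad) = 0.37·0.78 + 0.78·0.22 = 0.288600 + 0.171600 = 0.460200
Restricting to configurations with genuine card theft present: 0.78·0.22 = 0.171600.
Hence the posterior is 0.171600/0.460200 ≈ 0.373.

P(genuine card theft | fraud alert, cardholder travelling abroad) ≈ 0.373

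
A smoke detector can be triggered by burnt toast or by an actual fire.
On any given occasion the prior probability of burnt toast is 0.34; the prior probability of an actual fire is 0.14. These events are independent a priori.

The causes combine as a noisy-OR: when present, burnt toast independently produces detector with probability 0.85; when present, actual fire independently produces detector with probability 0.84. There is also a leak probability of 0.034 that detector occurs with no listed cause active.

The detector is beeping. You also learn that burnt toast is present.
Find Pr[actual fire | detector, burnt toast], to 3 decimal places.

Pr[actual fire | detector, burnt toast] ≈ 0.157

Under noisy-OR, P(detector | causes) = 1 − (1−0.034)·∏(1−qᵢ) over the active causes.
By total probability over both values of actual fire:
  P(detector | burnt toast) = 0.8551*0.86 + 0.976816*0.14
        = 0.735386 + 0.136754 = 0.872140
Keeping only the actual fire-present terms gives 0.136754, so
  P(actual fire | detector, burnt toast) = 0.136754 / 0.872140 ≈ 0.157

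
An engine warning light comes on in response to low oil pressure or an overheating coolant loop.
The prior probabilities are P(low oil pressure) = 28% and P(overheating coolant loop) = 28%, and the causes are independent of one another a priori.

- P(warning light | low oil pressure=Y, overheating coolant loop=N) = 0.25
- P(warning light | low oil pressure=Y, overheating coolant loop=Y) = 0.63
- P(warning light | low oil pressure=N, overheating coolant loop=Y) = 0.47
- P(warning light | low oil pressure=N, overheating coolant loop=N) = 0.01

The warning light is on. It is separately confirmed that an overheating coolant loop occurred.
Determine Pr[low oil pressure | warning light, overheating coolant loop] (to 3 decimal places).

P(warning light | overheating coolant loop) = 0.47·0.72 + 0.63·0.28 = 0.338400 + 0.176400 = 0.514800
Restricting to configurations with low oil pressure present: 0.63·0.28 = 0.176400.
P(low oil pressure | warning light, overheating coolant loop) = 0.176400 / 0.514800 ≈ 0.343

Pr[low oil pressure | warning light, overheating coolant loop] ≈ 0.343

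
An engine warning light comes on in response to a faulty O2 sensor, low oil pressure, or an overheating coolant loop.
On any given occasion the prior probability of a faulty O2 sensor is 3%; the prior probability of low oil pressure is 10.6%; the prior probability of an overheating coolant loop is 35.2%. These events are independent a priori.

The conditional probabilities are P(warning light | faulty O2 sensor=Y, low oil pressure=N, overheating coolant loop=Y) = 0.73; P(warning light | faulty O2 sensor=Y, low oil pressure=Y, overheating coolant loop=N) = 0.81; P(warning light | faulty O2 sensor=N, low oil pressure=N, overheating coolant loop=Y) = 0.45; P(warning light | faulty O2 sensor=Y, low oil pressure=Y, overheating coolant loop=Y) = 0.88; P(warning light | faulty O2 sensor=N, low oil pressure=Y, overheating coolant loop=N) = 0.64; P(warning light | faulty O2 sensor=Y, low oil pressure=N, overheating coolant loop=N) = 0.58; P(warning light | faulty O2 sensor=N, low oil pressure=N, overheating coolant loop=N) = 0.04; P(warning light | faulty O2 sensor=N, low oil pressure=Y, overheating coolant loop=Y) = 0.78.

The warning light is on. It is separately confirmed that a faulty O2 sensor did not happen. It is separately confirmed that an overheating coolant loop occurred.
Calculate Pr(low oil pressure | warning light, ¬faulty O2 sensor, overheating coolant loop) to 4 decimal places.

For the numerator, keep only low oil pressure=true terms: 0.78×0.106 = 0.082680
Denominator P(warning light | ¬faulty O2 sensor, overheating coolant loop): 0.45×0.894 + 0.78×0.106 = 0.484980
P(low oil pressure | warning light, ¬faulty O2 sensor, overheating coolant loop) = 0.082680/0.484980 ≈ 0.1705

Pr(low oil pressure | warning light, ¬faulty O2 sensor, overheating coolant loop) ≈ 0.1705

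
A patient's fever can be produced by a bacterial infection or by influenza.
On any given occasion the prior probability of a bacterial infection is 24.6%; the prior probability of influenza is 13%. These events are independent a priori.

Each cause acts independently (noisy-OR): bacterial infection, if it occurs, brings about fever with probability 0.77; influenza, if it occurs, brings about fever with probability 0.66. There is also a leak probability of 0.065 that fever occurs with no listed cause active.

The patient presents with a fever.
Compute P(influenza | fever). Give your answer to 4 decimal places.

P(influenza | fever) ≈ 0.3142

Under noisy-OR, P(fever | causes) = 1 − (1−0.065)·∏(1−qᵢ) over the active causes.
Numerator (weight on configurations with influenza): 0.066859 + 0.029642 = 0.096501
The normalizing constant is 0.065·0.754·0.87 + 0.6821·0.754·0.13 + 0.78495·0.246·0.87 + 0.926883·0.246·0.13 = 0.307135
Posterior = 0.096501 / 0.307135 ≈ 0.3142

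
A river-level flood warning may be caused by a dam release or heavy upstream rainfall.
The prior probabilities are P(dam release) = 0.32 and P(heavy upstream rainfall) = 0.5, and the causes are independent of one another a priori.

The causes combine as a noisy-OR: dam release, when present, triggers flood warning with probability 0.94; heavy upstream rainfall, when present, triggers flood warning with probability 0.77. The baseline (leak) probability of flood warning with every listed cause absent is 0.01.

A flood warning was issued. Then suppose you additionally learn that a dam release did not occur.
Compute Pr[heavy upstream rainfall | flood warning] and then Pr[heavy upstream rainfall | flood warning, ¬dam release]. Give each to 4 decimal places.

Pr[heavy upstream rainfall | flood warning] ≈ 0.7320; Pr[heavy upstream rainfall | flood warning, ¬dam release] ≈ 0.9872

Under noisy-OR, P(flood warning | causes) = 1 − (1−0.01)·∏(1−qᵢ) over the active causes.
Weight on heavy upstream rainfall=true, given the evidence: 0.262582 + 0.157814 = 0.420396
Normalizer over all consistent configurations: 0.01×0.68×0.5 + 0.7723×0.68×0.5 + 0.9406×0.32×0.5 + 0.986338×0.32×0.5 = 0.574292
Posterior = 0.420396 / 0.574292 ≈ 0.7320

Now also conditioning on dam release≠true:
Enumerate both values of heavy upstream rainfall and weight by the priors:
  P(flood warning | ¬dam release) = 0.01×0.5 + 0.7723×0.5
        = 0.005000 + 0.386150 = 0.391150
Configurations with heavy upstream rainfall contribute 0.386150, so
  P(heavy upstream rainfall | flood warning, ¬dam release) = 0.386150 / 0.391150 ≈ 0.9872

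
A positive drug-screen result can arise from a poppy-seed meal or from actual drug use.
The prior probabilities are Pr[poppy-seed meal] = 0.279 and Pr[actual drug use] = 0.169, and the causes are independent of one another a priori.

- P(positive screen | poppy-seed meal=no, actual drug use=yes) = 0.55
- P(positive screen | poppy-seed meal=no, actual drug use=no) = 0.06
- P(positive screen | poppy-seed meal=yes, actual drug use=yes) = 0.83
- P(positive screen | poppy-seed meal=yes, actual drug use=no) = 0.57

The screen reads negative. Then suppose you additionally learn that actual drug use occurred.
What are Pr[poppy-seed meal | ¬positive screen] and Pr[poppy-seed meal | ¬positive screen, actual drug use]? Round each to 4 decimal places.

P(¬positive screen) = 0.94×0.721×0.831 + 0.45×0.721×0.169 + 0.43×0.279×0.831 + 0.17×0.279×0.169 = 0.563202 + 0.054832 + 0.099695 + 0.008016 = 0.725745
Restricting to configurations with poppy-seed meal present: 0.099695 + 0.008016 = 0.107711.
Hence the posterior is 0.107711/0.725745 ≈ 0.1484.

Now condition on the additional information:
P(¬positive screen | actual drug use) = 0.45×0.721 + 0.17×0.279 = 0.324450 + 0.047430 = 0.371880
The poppy-seed meal-present share is 0.17×0.279 = 0.047430.
So P(poppy-seed meal | ¬positive screen, actual drug use) = 0.047430/0.371880 ≈ 0.1275.

Pr[poppy-seed meal | ¬positive screen] ≈ 0.1484; Pr[poppy-seed meal | ¬positive screen, actual drug use] ≈ 0.1275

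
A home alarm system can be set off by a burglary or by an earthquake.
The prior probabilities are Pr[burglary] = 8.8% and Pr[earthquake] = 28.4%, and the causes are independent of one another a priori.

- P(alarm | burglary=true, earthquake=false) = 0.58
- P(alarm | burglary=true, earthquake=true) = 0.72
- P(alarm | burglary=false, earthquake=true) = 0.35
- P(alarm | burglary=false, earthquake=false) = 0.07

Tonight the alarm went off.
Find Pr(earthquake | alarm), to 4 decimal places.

Pr(earthquake | alarm) ≈ 0.5691

Numerator (weight on configurations with earthquake): 0.090653 + 0.017994 = 0.108647
The normalizing constant is 0.07*0.912*0.716 + 0.35*0.912*0.284 + 0.58*0.088*0.716 + 0.72*0.088*0.284 = 0.190901
Posterior = 0.108647 / 0.190901 ≈ 0.5691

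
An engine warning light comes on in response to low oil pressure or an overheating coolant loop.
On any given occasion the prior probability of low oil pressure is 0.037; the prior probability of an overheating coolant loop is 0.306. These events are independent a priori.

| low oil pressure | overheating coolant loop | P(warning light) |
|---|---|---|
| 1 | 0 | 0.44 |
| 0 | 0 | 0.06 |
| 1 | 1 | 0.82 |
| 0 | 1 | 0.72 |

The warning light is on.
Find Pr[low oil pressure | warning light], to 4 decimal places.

Pr[low oil pressure | warning light] ≈ 0.0754

For the numerator, keep only low oil pressure=true terms: 0.011298 + 0.009284 = 0.020582
The normalizing constant is 0.06·0.963·0.694 + 0.72·0.963·0.306 + 0.44·0.037·0.694 + 0.82·0.037·0.306 = 0.272849
Posterior = 0.020582 / 0.272849 ≈ 0.0754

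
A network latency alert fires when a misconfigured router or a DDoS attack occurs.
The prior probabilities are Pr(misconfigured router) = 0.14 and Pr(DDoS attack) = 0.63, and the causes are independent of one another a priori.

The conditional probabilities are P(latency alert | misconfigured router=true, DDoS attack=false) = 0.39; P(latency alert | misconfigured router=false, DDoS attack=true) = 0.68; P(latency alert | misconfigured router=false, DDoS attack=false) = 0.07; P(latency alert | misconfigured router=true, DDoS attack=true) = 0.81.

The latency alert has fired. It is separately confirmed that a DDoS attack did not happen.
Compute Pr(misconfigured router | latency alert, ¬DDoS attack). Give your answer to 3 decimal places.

Pr(misconfigured router | latency alert, ¬DDoS attack) ≈ 0.476

By total probability over both values of misconfigured router:
  P(latency alert | ¬DDoS attack) = 0.07*0.86 + 0.39*0.14
        = 0.060200 + 0.054600 = 0.114800
Keeping only the misconfigured router-present terms gives 0.054600, so
  P(misconfigured router | latency alert, ¬DDoS attack) = 0.054600 / 0.114800 ≈ 0.476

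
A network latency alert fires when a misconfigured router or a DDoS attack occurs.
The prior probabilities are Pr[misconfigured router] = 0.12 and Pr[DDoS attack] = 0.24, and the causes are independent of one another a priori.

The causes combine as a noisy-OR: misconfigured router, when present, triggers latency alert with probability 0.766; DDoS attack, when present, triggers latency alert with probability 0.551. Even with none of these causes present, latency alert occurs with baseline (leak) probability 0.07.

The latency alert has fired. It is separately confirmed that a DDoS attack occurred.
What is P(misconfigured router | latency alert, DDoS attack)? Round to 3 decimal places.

Under noisy-OR, P(latency alert | causes) = 1 − (1−0.07)·∏(1−qᵢ) over the active causes.
Sum P(latency alert|·) weighted by the priors over both values of misconfigured router:
  P(latency alert | DDoS attack) = 0.58243·0.88 + 0.902289·0.12
        = 0.512538 + 0.108275 = 0.620813
Keeping only the misconfigured router-present terms gives 0.108275, so
  P(misconfigured router | latency alert, DDoS attack) = 0.108275 / 0.620813 ≈ 0.174

P(misconfigured router | latency alert, DDoS attack) ≈ 0.174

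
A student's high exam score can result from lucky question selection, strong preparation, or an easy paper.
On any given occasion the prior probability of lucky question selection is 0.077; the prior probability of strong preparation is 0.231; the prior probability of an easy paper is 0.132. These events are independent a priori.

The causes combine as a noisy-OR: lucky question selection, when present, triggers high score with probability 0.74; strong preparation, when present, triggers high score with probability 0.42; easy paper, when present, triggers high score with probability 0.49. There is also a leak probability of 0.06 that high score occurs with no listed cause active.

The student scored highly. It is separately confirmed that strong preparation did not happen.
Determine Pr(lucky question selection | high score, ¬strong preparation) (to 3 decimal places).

Pr(lucky question selection | high score, ¬strong preparation) ≈ 0.348

Under noisy-OR, P(high score | causes) = 1 − (1−0.06)·∏(1−qᵢ) over the active causes.
Numerator (weight on configurations with lucky question selection): 0.050501 + 0.008897 = 0.059398
Denominator P(high score | ¬strong preparation): 0.06×0.923×0.868 + 0.5206×0.923×0.132 + 0.7556×0.077×0.868 + 0.875356×0.077×0.132 = 0.170896
Posterior = 0.059398 / 0.170896 ≈ 0.348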